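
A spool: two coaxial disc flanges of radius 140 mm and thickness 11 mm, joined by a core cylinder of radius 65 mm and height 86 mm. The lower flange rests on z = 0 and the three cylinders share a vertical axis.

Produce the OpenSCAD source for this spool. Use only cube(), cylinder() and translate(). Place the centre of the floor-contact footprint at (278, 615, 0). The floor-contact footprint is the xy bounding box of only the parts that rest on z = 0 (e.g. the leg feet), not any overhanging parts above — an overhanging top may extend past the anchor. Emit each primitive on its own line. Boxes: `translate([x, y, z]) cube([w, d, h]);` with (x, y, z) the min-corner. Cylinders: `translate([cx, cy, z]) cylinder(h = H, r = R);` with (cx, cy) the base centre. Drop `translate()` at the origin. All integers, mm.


translate([278, 615, 0]) cylinder(h = 11, r = 140);
translate([278, 615, 11]) cylinder(h = 86, r = 65);
translate([278, 615, 97]) cylinder(h = 11, r = 140);


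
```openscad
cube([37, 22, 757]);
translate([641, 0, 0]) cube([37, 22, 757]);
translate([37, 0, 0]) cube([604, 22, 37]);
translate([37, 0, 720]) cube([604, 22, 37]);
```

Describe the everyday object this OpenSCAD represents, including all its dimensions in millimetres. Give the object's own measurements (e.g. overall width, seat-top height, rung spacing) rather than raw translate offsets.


A rectangular picture frame lying in the x–z plane (depth along y). The opening is 604 mm wide (x) by 683 mm tall (z), surrounded by a border 37 mm wide on all four sides. The frame is 22 mm deep and is made of two full-height vertical stiles with two horizontal rails fitted between them.


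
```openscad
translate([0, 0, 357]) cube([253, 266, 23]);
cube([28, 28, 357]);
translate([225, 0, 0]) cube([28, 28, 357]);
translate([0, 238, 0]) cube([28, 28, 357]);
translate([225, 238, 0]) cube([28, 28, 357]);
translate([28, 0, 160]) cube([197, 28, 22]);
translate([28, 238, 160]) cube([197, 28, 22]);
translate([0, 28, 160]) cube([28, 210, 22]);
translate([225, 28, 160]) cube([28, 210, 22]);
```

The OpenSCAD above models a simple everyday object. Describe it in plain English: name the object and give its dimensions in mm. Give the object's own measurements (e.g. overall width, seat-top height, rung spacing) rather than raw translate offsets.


A simple wooden stool: a rectangular seat 253 mm (x) by 266 mm (y), 23 mm thick, top face at z = 380 mm, on four square legs, each 28×28 mm in cross-section. The legs rest on z = 0, each flush with a corner of the seat. Four stretchers, 28 mm wide and 22 mm tall, connect adjacent legs with their undersides at z = 160 mm, each running between the inner faces of the legs it joins and aligned with the legs' outer faces on the other axis.


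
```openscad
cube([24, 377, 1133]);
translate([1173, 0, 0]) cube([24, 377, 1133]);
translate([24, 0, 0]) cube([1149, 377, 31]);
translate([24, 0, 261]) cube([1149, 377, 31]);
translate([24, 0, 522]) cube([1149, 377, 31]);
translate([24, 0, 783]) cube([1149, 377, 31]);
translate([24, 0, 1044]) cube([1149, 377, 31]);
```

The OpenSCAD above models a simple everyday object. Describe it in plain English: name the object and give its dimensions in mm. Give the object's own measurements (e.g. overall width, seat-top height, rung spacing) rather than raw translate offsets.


An open bookshelf. Two side panels, each 24 mm thick, 377 mm deep and 1133 mm tall, stand 1197 mm apart (outside-to-outside). Between them sit 5 shelves, each 31 mm thick and 377 mm deep, spanning the full gap between the sides. The bottom shelf rests on the floor (its underside at z = 0) and the clear gap between one shelf's top and the next shelf's underside is 230 mm.


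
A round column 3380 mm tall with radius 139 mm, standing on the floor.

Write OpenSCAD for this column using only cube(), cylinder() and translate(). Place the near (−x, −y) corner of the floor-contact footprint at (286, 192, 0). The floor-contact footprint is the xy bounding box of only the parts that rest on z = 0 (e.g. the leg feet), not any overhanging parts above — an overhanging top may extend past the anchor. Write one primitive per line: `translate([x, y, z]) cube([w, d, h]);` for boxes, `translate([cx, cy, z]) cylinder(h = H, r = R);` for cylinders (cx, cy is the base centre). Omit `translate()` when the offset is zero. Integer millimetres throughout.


translate([425, 331, 0]) cylinder(h = 3380, r = 139);


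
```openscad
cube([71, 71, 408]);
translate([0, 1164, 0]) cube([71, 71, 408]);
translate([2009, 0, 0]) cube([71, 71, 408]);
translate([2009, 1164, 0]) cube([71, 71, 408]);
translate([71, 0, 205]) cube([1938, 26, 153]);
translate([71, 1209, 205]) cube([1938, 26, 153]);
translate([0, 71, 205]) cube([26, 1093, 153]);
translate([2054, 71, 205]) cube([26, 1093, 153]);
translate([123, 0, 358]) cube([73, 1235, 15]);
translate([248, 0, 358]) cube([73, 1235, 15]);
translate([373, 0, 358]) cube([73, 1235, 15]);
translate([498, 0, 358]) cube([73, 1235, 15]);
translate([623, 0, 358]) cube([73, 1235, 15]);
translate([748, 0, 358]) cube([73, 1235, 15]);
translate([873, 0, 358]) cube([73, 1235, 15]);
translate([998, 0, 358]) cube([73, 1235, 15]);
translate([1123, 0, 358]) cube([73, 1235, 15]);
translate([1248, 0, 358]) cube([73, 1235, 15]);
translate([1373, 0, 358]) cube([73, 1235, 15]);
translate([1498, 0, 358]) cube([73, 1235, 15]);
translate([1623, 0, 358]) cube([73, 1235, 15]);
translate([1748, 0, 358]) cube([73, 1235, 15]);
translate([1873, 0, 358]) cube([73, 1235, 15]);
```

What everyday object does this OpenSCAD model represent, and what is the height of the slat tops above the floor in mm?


A bed frame. The slat-top height is 373 mm.

Four posts, four rails, and a row of slats — a bed frame. Slats sit on the rails at z = 205 + 153 = 358; with slat thickness 15, the top is 373 mm.


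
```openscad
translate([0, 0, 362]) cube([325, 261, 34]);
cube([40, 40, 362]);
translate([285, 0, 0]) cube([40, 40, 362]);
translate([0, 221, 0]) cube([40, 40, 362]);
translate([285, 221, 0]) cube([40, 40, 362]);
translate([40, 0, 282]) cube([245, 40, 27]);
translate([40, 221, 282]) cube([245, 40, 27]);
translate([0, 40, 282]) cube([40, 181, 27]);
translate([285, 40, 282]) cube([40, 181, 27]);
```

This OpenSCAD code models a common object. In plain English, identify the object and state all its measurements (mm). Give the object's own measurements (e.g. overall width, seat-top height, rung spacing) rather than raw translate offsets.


A simple wooden stool: a rectangular seat 325 mm (x) by 261 mm (y), 34 mm thick, top face at z = 396 mm, on four square legs, each 40×40 mm in cross-section. The legs rest on z = 0, each flush with a corner of the seat. Four stretchers, 40 mm wide and 27 mm tall, connect adjacent legs with their undersides at z = 282 mm, each running between the inner faces of the legs it joins and aligned with the legs' outer faces on the other axis.


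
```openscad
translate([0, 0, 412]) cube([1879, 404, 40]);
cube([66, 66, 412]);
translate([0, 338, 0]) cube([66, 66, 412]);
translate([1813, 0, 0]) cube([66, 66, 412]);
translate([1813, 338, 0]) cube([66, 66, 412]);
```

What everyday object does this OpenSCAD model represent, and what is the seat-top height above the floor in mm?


A bench. The seat-top height is 452 mm.

A long slab on four corner posts — a bench. The slab sits at z = 412 with thickness 40, so the top is 412 + 40 = 452 mm.


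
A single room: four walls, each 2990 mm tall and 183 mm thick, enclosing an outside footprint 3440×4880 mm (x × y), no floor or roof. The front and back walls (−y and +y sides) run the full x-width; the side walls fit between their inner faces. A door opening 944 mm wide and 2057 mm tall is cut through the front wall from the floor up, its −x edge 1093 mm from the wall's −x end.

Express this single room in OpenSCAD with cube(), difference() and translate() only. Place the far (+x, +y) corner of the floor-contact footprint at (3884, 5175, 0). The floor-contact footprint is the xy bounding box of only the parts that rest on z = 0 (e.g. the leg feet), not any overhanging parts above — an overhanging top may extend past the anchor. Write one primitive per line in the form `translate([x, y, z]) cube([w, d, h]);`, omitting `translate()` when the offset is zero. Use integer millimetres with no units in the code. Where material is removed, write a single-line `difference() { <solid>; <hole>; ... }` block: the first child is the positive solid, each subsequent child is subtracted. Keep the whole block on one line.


difference() { translate([444, 295, 0]) cube([3440, 183, 2990]); translate([1537, 295, 0]) cube([944, 183, 2057]); }
translate([444, 4992, 0]) cube([3440, 183, 2990]);
translate([444, 478, 0]) cube([183, 4514, 2990]);
translate([3701, 478, 0]) cube([183, 4514, 2990]);


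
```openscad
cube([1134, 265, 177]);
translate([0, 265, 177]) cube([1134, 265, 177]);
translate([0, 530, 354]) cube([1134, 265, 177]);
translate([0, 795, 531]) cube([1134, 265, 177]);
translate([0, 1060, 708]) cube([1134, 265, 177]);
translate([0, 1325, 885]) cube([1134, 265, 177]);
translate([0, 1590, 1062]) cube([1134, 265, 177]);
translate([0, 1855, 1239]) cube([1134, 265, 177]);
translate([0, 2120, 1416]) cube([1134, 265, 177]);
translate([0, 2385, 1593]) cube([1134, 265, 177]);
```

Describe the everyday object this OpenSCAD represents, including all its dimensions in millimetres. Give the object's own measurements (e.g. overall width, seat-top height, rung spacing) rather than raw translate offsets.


A straight staircase of 10 solid steps. Each step is 1134 mm wide (x), 265 mm deep (y, the going) and 177 mm tall (the rise). The first step rests on the floor; each subsequent step sits one going further in +y and one rise higher in +z, directly behind and above the previous step with no overlap.


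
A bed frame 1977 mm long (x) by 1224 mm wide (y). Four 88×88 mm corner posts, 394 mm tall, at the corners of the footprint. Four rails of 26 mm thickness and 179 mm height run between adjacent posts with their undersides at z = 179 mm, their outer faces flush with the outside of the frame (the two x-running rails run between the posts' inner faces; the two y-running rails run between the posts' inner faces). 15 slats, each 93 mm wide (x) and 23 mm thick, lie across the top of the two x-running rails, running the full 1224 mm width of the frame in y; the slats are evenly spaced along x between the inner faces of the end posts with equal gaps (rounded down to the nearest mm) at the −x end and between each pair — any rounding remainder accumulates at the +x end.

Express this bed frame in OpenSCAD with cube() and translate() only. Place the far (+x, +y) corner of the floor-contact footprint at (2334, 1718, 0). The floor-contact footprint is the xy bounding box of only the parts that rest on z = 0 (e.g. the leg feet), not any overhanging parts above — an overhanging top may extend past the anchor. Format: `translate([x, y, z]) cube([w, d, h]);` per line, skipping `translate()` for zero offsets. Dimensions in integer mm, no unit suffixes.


translate([357, 494, 0]) cube([88, 88, 394]);
translate([357, 1630, 0]) cube([88, 88, 394]);
translate([2246, 494, 0]) cube([88, 88, 394]);
translate([2246, 1630, 0]) cube([88, 88, 394]);
translate([445, 494, 179]) cube([1801, 26, 179]);
translate([445, 1692, 179]) cube([1801, 26, 179]);
translate([357, 582, 179]) cube([26, 1048, 179]);
translate([2308, 582, 179]) cube([26, 1048, 179]);
translate([470, 494, 358]) cube([93, 1224, 23]);
translate([588, 494, 358]) cube([93, 1224, 23]);
translate([706, 494, 358]) cube([93, 1224, 23]);
translate([824, 494, 358]) cube([93, 1224, 23]);
translate([942, 494, 358]) cube([93, 1224, 23]);
translate([1060, 494, 358]) cube([93, 1224, 23]);
translate([1178, 494, 358]) cube([93, 1224, 23]);
translate([1296, 494, 358]) cube([93, 1224, 23]);
translate([1414, 494, 358]) cube([93, 1224, 23]);
translate([1532, 494, 358]) cube([93, 1224, 23]);
translate([1650, 494, 358]) cube([93, 1224, 23]);
translate([1768, 494, 358]) cube([93, 1224, 23]);
translate([1886, 494, 358]) cube([93, 1224, 23]);
translate([2004, 494, 358]) cube([93, 1224, 23]);
translate([2122, 494, 358]) cube([93, 1224, 23]);


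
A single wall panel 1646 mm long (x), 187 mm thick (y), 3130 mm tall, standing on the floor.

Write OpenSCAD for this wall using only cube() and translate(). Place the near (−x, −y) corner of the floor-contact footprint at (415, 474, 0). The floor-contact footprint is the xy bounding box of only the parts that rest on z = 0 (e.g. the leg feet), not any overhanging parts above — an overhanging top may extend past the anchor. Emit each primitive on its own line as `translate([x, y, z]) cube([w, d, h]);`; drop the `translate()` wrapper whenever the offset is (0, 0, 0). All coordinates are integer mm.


translate([415, 474, 0]) cube([1646, 187, 3130]);


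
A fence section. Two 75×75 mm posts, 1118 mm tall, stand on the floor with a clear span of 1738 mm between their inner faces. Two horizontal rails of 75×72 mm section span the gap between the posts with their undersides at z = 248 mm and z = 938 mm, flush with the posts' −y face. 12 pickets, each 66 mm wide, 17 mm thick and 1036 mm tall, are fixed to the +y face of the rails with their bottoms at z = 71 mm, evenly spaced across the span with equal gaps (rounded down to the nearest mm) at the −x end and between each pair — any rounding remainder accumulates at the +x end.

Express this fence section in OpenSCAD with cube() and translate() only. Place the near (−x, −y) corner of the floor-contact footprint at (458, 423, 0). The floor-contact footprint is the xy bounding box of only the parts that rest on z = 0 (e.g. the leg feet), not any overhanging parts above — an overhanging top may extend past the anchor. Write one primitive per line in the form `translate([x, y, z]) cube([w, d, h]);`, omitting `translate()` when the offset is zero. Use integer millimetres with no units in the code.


translate([458, 423, 0]) cube([75, 75, 1118]);
translate([2271, 423, 0]) cube([75, 75, 1118]);
translate([533, 423, 248]) cube([1738, 75, 72]);
translate([533, 423, 938]) cube([1738, 75, 72]);
translate([605, 498, 71]) cube([66, 17, 1036]);
translate([743, 498, 71]) cube([66, 17, 1036]);
translate([881, 498, 71]) cube([66, 17, 1036]);
translate([1019, 498, 71]) cube([66, 17, 1036]);
translate([1157, 498, 71]) cube([66, 17, 1036]);
translate([1295, 498, 71]) cube([66, 17, 1036]);
translate([1433, 498, 71]) cube([66, 17, 1036]);
translate([1571, 498, 71]) cube([66, 17, 1036]);
translate([1709, 498, 71]) cube([66, 17, 1036]);
translate([1847, 498, 71]) cube([66, 17, 1036]);
translate([1985, 498, 71]) cube([66, 17, 1036]);
translate([2123, 498, 71]) cube([66, 17, 1036]);


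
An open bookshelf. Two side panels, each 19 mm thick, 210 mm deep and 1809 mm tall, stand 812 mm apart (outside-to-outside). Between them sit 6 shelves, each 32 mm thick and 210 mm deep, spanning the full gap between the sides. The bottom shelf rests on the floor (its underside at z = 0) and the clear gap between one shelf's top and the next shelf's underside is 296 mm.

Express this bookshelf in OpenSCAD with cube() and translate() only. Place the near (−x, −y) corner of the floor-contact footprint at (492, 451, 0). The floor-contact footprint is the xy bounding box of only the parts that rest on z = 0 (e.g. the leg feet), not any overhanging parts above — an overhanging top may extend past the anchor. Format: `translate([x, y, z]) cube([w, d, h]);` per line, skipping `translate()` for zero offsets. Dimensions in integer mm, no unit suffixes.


translate([492, 451, 0]) cube([19, 210, 1809]);
translate([1285, 451, 0]) cube([19, 210, 1809]);
translate([511, 451, 0]) cube([774, 210, 32]);
translate([511, 451, 328]) cube([774, 210, 32]);
translate([511, 451, 656]) cube([774, 210, 32]);
translate([511, 451, 984]) cube([774, 210, 32]);
translate([511, 451, 1312]) cube([774, 210, 32]);
translate([511, 451, 1640]) cube([774, 210, 32]);


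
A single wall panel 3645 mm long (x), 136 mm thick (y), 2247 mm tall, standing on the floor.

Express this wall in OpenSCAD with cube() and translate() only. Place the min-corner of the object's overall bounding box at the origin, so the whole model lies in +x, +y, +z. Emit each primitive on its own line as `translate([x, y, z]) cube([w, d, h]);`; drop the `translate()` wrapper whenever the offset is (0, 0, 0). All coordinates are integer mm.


cube([3645, 136, 2247]);


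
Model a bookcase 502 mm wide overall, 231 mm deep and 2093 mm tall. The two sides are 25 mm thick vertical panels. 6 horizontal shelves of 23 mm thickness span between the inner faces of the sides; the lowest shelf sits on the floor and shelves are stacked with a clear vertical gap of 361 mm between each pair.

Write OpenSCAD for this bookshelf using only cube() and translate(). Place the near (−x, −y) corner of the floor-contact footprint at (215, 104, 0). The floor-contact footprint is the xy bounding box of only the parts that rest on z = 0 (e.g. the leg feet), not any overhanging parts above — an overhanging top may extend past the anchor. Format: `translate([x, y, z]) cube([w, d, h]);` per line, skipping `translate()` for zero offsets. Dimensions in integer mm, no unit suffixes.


translate([215, 104, 0]) cube([25, 231, 2093]);
translate([692, 104, 0]) cube([25, 231, 2093]);
translate([240, 104, 0]) cube([452, 231, 23]);
translate([240, 104, 384]) cube([452, 231, 23]);
translate([240, 104, 768]) cube([452, 231, 23]);
translate([240, 104, 1152]) cube([452, 231, 23]);
translate([240, 104, 1536]) cube([452, 231, 23]);
translate([240, 104, 1920]) cube([452, 231, 23]);


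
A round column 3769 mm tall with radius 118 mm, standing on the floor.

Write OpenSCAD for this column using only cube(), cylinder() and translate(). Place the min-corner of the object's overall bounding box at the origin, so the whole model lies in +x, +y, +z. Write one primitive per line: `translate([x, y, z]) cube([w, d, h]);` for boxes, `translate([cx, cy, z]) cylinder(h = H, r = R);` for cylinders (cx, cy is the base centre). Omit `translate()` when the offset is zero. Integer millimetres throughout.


translate([118, 118, 0]) cylinder(h = 3769, r = 118);


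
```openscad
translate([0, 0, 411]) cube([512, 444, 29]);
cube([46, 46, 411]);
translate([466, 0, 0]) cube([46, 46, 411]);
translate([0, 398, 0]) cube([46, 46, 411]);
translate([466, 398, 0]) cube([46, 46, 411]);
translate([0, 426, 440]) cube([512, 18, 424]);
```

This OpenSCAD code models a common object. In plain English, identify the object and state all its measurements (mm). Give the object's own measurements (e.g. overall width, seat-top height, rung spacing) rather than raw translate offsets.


A chair. The seat is a 512×444×29 mm slab with its top at z = 440 mm, on four 46×46 mm corner legs (flush with the seat edges, standing on z = 0). A flat backrest 18 mm thick, 424 mm tall, spans the full seat width and rises from the seat top along its +y edge, rear face flush with the rear of the seat.


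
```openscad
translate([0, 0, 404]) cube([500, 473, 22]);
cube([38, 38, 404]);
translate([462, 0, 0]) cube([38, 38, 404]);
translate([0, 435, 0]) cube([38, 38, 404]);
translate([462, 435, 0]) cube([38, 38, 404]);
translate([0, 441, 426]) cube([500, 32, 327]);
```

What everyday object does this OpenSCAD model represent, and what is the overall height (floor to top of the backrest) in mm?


A chair. The overall height is 753 mm.

A slab on four corner posts with a tall panel at the back — a chair. The seat slab sits at z = 404 with thickness 22, and the 327 mm backrest starts at the seat top, so the overall height is 404 + 22 + 327 = 753 mm.


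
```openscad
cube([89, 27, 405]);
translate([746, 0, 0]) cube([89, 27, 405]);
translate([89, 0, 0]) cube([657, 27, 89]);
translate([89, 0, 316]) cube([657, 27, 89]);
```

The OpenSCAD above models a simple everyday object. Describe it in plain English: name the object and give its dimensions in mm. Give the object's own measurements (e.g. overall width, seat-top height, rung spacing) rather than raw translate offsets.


A rectangular picture frame lying in the x–z plane (depth along y). The opening is 657 mm wide (x) by 227 mm tall (z), surrounded by a border 89 mm wide on all four sides. The frame is 27 mm deep and is made of two full-height vertical stiles with two horizontal rails fitted between them.


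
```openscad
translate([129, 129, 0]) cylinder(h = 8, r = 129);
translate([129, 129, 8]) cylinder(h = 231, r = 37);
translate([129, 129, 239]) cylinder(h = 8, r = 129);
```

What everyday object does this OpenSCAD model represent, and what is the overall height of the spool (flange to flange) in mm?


A spool. The overall height is 247 mm.

Three coaxial cylinders, large–small–large — a spool. Two 8 mm flanges and a 231 mm core give 8 + 231 + 8 = 247 mm.


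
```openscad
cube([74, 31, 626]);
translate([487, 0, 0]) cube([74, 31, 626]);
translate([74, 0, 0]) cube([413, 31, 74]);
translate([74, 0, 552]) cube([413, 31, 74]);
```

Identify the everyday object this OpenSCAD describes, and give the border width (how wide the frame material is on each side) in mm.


A picture frame. The border width is 74 mm.

Four thin pieces enclosing a rectangular opening — a picture frame. The two full-height stiles are 626 mm tall; the top rail sits at z = 552 and is 74 mm tall, so the border above the opening is 626 − 552 = 74 mm, matching the stile x-width.


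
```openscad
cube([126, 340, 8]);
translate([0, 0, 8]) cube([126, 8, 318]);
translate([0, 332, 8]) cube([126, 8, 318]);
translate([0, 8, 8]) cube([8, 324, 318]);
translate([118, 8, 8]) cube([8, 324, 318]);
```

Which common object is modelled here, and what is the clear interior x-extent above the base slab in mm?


An open box. The internal width is 110 mm.

A 126×340 base slab with four walls standing on it — an open box. The base is 126 mm wide and the walls are 8 mm thick, so the internal width is 126 − 2 × 8 = 110 mm.


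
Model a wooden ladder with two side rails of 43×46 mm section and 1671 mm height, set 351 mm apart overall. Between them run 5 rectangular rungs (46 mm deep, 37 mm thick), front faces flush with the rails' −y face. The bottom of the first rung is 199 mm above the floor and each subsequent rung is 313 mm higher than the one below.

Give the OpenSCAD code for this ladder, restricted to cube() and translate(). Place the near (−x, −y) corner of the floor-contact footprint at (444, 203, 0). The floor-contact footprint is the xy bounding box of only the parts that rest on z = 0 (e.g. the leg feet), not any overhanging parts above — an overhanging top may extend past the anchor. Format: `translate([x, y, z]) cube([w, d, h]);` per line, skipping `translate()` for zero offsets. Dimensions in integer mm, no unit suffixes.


// rung span = 351 - 2*43 = 265
// rung[k] z = 199 + k*313
translate([444, 203, 0]) cube([43, 46, 1671]);
translate([752, 203, 0]) cube([43, 46, 1671]);
translate([487, 203, 199]) cube([265, 46, 37]);
translate([487, 203, 512]) cube([265, 46, 37]);
translate([487, 203, 825]) cube([265, 46, 37]);
translate([487, 203, 1138]) cube([265, 46, 37]);
translate([487, 203, 1451]) cube([265, 46, 37]);


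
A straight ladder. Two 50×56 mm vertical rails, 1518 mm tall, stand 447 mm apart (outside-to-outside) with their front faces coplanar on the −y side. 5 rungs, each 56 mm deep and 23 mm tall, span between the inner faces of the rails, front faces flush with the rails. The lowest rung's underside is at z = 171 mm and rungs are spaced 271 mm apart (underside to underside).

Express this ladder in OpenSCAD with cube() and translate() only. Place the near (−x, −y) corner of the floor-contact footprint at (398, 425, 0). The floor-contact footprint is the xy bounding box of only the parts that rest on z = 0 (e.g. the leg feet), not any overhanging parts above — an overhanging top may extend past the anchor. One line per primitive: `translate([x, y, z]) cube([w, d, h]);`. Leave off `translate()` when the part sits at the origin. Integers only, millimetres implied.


translate([398, 425, 0]) cube([50, 56, 1518]);
translate([795, 425, 0]) cube([50, 56, 1518]);
translate([448, 425, 171]) cube([347, 56, 23]);
translate([448, 425, 442]) cube([347, 56, 23]);
translate([448, 425, 713]) cube([347, 56, 23]);
translate([448, 425, 984]) cube([347, 56, 23]);
translate([448, 425, 1255]) cube([347, 56, 23]);


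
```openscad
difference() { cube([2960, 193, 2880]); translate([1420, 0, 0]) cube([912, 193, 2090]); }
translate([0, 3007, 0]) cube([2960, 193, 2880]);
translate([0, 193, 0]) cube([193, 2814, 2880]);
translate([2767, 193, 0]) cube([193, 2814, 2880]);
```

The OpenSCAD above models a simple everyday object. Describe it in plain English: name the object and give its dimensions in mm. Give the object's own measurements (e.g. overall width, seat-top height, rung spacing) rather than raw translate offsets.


A single room: four walls, each 2880 mm tall and 193 mm thick, enclosing an outside footprint 2960×3200 mm (x × y), no floor or roof. The front and back walls (−y and +y sides) run the full x-width; the side walls fit between their inner faces. A door opening 912 mm wide and 2090 mm tall is cut through the front wall from the floor up, its −x edge 1420 mm from the wall's −x end.


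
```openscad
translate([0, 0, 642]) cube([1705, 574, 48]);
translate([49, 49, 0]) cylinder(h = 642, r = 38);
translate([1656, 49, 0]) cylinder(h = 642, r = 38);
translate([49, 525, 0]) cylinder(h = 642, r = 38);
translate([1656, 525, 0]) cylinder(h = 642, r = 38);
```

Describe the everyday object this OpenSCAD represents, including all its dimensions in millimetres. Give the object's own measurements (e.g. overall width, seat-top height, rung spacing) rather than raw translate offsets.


A table: top 1705 mm (x) × 574 mm (y), 48 mm thick, upper face at z = 690 mm, on four round legs of 76 mm diameter, each leg's bounding box inset 11 mm from the nearest pair of top edges from z = 0 to the bottom of the top.


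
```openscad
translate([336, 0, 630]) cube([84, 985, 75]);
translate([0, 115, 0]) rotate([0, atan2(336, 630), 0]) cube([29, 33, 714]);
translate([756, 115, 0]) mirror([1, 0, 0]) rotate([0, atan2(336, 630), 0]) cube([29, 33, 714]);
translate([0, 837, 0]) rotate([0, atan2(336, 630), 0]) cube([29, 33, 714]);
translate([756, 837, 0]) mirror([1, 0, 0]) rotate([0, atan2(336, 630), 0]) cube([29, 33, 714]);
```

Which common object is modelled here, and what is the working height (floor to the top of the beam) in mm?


A sawhorse. The overall height is 705 mm.

A beam across two mirrored pairs of raked legs — a sawhorse. The beam's underside is at z = 630 (matching the legs' vertical rise in atan2(336, 630)) and the beam is 75 mm tall, so its top is at 630 + 75 = 705 mm. The raked legs top out at the beam's underside, so that is the highest point.


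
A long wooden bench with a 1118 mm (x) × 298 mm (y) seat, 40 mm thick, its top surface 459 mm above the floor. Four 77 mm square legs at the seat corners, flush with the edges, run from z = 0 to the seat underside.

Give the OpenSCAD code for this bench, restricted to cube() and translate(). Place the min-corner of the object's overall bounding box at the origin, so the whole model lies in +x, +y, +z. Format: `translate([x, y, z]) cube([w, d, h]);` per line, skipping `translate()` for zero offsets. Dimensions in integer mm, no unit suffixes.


// leg_h = 459 − 40 = 419
translate([0, 0, 419]) cube([1118, 298, 40]);
cube([77, 77, 419]);
translate([0, 221, 0]) cube([77, 77, 419]);
translate([1041, 0, 0]) cube([77, 77, 419]);
translate([1041, 221, 0]) cube([77, 77, 419]);


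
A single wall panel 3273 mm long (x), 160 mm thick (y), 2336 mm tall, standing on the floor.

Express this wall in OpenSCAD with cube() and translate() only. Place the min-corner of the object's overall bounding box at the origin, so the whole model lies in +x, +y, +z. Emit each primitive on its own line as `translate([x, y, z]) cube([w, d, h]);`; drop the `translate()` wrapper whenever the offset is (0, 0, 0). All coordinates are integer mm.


cube([3273, 160, 2336]);


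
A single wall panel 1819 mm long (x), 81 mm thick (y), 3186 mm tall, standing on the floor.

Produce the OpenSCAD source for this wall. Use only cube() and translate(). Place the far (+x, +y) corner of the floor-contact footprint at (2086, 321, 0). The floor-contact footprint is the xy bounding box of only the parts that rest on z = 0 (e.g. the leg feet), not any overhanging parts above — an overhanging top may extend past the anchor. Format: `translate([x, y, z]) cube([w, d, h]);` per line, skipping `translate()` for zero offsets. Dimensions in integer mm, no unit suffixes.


translate([267, 240, 0]) cube([1819, 81, 3186]);


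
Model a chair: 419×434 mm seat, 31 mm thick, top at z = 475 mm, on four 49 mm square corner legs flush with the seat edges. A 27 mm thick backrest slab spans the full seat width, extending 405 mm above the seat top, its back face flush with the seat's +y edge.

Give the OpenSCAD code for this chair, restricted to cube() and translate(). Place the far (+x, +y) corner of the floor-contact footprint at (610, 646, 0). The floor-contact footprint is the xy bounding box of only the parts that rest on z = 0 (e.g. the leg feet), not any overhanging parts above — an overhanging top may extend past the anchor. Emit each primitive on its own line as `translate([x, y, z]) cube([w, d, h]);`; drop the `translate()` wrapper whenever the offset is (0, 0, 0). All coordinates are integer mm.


translate([191, 212, 444]) cube([419, 434, 31]);
translate([191, 212, 0]) cube([49, 49, 444]);
translate([561, 212, 0]) cube([49, 49, 444]);
translate([191, 597, 0]) cube([49, 49, 444]);
translate([561, 597, 0]) cube([49, 49, 444]);
translate([191, 619, 475]) cube([419, 27, 405]);


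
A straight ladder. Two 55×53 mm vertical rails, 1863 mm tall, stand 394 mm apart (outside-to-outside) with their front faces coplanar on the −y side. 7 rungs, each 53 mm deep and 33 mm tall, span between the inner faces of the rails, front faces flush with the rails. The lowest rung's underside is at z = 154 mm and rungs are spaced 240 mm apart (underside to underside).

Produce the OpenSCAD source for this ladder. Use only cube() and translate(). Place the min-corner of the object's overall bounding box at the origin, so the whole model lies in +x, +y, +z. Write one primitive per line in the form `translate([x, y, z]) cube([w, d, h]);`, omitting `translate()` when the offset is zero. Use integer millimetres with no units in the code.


// rung span = 394 - 2*55 = 284
// rung[k] z = 154 + k*240
cube([55, 53, 1863]);
translate([339, 0, 0]) cube([55, 53, 1863]);
translate([55, 0, 154]) cube([284, 53, 33]);
translate([55, 0, 394]) cube([284, 53, 33]);
translate([55, 0, 634]) cube([284, 53, 33]);
translate([55, 0, 874]) cube([284, 53, 33]);
translate([55, 0, 1114]) cube([284, 53, 33]);
translate([55, 0, 1354]) cube([284, 53, 33]);
translate([55, 0, 1594]) cube([284, 53, 33]);


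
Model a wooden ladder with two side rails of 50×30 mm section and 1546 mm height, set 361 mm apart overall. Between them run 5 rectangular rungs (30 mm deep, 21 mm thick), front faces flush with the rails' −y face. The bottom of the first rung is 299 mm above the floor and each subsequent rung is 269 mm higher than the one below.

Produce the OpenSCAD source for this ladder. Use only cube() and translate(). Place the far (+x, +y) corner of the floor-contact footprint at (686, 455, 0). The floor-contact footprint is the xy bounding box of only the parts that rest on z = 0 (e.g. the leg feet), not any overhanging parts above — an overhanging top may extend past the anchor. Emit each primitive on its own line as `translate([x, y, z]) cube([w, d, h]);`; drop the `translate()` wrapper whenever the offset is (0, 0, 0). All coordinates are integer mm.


translate([325, 425, 0]) cube([50, 30, 1546]);
translate([636, 425, 0]) cube([50, 30, 1546]);
translate([375, 425, 299]) cube([261, 30, 21]);
translate([375, 425, 568]) cube([261, 30, 21]);
translate([375, 425, 837]) cube([261, 30, 21]);
translate([375, 425, 1106]) cube([261, 30, 21]);
translate([375, 425, 1375]) cube([261, 30, 21]);


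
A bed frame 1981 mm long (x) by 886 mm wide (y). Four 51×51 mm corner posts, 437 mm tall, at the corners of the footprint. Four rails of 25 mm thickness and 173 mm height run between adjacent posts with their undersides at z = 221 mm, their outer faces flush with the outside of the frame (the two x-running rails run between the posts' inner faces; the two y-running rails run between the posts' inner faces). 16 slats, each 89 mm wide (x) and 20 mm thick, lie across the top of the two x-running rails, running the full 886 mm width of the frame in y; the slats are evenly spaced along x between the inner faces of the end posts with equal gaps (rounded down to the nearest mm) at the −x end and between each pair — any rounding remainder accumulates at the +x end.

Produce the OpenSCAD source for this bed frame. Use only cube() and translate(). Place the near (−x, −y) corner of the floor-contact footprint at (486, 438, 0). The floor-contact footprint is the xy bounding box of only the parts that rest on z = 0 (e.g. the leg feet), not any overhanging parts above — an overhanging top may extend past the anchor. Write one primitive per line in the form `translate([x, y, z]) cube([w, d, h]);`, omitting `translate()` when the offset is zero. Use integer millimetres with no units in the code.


translate([486, 438, 0]) cube([51, 51, 437]);
translate([486, 1273, 0]) cube([51, 51, 437]);
translate([2416, 438, 0]) cube([51, 51, 437]);
translate([2416, 1273, 0]) cube([51, 51, 437]);
translate([537, 438, 221]) cube([1879, 25, 173]);
translate([537, 1299, 221]) cube([1879, 25, 173]);
translate([486, 489, 221]) cube([25, 784, 173]);
translate([2442, 489, 221]) cube([25, 784, 173]);
translate([563, 438, 394]) cube([89, 886, 20]);
translate([678, 438, 394]) cube([89, 886, 20]);
translate([793, 438, 394]) cube([89, 886, 20]);
translate([908, 438, 394]) cube([89, 886, 20]);
translate([1023, 438, 394]) cube([89, 886, 20]);
translate([1138, 438, 394]) cube([89, 886, 20]);
translate([1253, 438, 394]) cube([89, 886, 20]);
translate([1368, 438, 394]) cube([89, 886, 20]);
translate([1483, 438, 394]) cube([89, 886, 20]);
translate([1598, 438, 394]) cube([89, 886, 20]);
translate([1713, 438, 394]) cube([89, 886, 20]);
translate([1828, 438, 394]) cube([89, 886, 20]);
translate([1943, 438, 394]) cube([89, 886, 20]);
translate([2058, 438, 394]) cube([89, 886, 20]);
translate([2173, 438, 394]) cube([89, 886, 20]);
translate([2288, 438, 394]) cube([89, 886, 20]);


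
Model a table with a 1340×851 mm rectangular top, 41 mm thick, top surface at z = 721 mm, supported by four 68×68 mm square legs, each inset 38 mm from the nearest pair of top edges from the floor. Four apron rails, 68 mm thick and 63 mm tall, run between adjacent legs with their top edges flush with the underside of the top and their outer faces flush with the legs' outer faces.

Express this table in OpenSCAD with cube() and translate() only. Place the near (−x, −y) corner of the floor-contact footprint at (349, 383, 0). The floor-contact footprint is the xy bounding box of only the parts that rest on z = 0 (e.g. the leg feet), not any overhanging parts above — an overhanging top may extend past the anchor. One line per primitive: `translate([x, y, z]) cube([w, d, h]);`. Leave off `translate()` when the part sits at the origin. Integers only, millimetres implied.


// leg_h = 721 - 41 = 680
// apron z = 680 - 63 = 617
translate([311, 345, 680]) cube([1340, 851, 41]);
translate([349, 383, 0]) cube([68, 68, 680]);
translate([1545, 383, 0]) cube([68, 68, 680]);
translate([349, 1090, 0]) cube([68, 68, 680]);
translate([1545, 1090, 0]) cube([68, 68, 680]);
translate([417, 383, 617]) cube([1128, 68, 63]);
translate([417, 1090, 617]) cube([1128, 68, 63]);
translate([349, 451, 617]) cube([68, 639, 63]);
translate([1545, 451, 617]) cube([68, 639, 63]);


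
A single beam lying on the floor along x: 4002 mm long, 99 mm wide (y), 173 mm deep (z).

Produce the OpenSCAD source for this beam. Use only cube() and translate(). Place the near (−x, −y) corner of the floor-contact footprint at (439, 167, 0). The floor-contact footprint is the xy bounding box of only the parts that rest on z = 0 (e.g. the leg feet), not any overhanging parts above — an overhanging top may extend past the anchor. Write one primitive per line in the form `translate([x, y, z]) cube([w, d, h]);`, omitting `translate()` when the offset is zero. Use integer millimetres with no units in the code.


translate([439, 167, 0]) cube([4002, 99, 173]);


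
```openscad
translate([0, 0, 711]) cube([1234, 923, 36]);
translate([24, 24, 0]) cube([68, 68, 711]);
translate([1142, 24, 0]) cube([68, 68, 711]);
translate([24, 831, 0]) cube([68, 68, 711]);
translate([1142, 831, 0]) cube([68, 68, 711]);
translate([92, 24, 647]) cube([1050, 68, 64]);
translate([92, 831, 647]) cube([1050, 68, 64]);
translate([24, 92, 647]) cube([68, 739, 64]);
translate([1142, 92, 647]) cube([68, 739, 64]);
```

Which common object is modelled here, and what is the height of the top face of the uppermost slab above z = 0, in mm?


A table. The table height is 747 mm.

A 1234×923×36 slab sits at z = 711 on four 68 mm square posts — a table. The top surface is at 711 + 36 = 747 mm.


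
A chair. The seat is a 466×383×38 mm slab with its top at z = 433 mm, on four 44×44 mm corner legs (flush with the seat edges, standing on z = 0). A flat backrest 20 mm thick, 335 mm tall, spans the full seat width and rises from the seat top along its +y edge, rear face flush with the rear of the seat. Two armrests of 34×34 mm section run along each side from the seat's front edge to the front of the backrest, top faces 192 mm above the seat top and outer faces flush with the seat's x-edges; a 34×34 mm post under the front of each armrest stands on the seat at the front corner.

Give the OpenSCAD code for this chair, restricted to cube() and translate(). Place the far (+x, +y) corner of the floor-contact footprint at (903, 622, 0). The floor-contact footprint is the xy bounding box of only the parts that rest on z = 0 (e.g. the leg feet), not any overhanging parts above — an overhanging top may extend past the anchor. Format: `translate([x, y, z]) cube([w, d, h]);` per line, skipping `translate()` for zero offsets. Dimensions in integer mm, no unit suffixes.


translate([437, 239, 395]) cube([466, 383, 38]);
translate([437, 239, 0]) cube([44, 44, 395]);
translate([859, 239, 0]) cube([44, 44, 395]);
translate([437, 578, 0]) cube([44, 44, 395]);
translate([859, 578, 0]) cube([44, 44, 395]);
translate([437, 602, 433]) cube([466, 20, 335]);
translate([437, 239, 591]) cube([34, 363, 34]);
translate([869, 239, 591]) cube([34, 363, 34]);
translate([437, 239, 433]) cube([34, 34, 158]);
translate([869, 239, 433]) cube([34, 34, 158]);


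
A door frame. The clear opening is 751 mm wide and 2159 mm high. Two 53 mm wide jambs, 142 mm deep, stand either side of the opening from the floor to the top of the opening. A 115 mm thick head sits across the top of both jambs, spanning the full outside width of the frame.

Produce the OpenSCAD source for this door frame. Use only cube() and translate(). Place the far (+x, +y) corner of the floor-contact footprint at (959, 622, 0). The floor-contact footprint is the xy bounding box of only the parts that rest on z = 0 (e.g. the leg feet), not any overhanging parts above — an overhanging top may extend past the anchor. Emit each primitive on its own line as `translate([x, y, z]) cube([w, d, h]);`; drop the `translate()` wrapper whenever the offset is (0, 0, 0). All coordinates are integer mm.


translate([102, 480, 0]) cube([53, 142, 2159]);
translate([906, 480, 0]) cube([53, 142, 2159]);
translate([102, 480, 2159]) cube([857, 142, 115]);


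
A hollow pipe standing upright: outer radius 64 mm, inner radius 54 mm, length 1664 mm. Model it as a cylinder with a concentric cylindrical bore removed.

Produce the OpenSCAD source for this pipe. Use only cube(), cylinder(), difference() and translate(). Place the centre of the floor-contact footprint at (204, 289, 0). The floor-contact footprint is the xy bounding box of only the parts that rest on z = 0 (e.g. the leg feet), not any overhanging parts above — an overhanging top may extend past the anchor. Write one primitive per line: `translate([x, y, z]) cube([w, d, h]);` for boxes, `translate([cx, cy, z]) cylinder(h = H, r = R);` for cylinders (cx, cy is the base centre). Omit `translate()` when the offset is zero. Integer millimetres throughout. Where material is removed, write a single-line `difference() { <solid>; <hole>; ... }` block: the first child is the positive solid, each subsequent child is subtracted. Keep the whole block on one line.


difference() { translate([204, 289, 0]) cylinder(h = 1664, r = 64); translate([204, 289, 0]) cylinder(h = 1664, r = 54); }
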